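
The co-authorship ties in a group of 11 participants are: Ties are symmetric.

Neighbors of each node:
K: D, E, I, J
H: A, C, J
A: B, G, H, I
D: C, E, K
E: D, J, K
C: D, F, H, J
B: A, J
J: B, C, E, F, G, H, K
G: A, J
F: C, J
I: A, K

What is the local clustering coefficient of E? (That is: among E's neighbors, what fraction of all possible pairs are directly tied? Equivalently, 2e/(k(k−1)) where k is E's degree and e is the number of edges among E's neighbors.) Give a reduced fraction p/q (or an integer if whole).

E's neighbors: D, J, and K (k = 3).
Possible neighbor pairs: C(3,2) = 3. Edges among them: D–K, J–K → e = 2.
Clustering(E) = 2/3.

2/3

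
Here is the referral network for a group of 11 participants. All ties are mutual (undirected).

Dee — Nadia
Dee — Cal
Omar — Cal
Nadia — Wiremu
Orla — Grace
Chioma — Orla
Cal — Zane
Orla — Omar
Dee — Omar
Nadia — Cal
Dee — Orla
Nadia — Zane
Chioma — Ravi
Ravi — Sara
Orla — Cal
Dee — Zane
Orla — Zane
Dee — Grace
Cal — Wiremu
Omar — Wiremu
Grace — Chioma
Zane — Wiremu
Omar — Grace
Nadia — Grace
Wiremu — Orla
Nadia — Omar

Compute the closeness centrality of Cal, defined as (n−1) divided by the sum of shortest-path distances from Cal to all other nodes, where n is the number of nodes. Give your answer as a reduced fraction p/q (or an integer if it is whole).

10/17

Distances from Cal: Chioma:2, Dee:1, Grace:2, Nadia:1, Omar:1, Orla:1, Ravi:3, Sara:4, Wiremu:1, Zane:1. Sum = 17.
n = 11, so closeness = 10/17.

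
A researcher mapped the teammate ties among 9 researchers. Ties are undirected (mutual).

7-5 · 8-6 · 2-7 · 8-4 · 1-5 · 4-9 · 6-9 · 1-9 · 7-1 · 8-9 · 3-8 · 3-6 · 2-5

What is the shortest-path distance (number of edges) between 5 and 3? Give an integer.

One shortest route is 5 – 1 – 9 – 8 – 3, which uses 4 edges, and at distance 3 from 5 we only reach {4, 6, 8}, which does not include 3. So d(5,3) = 4.

4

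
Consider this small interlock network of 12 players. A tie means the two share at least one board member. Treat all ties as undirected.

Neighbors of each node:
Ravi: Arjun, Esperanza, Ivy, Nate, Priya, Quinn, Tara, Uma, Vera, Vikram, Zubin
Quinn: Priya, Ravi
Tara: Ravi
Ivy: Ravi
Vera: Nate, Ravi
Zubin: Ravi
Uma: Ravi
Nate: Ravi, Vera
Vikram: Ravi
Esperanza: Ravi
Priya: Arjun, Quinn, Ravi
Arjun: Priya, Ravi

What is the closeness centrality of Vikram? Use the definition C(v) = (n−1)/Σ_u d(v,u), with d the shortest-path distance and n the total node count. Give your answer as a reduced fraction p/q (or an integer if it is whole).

11/21

Distances from Vikram: Arjun:2, Esperanza:2, Ivy:2, Nate:2, Priya:2, Quinn:2, Ravi:1, Tara:2, Uma:2, Vera:2, Zubin:2. Sum = 21.
n = 12, so closeness = 11/21.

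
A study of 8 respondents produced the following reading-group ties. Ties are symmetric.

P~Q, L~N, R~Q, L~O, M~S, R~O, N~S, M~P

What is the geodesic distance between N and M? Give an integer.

One shortest route is N – S – M, which uses 2 edges, and N and M are not directly tied, so nothing shorter exists. So d(N,M) = 2.

2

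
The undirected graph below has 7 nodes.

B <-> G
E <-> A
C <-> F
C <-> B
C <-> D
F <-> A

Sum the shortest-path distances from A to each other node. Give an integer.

14

Distances from A: B:3, C:2, D:3, E:1, F:1, G:4.
Sum = 3 + 2 + 3 + 1 + 1 + 4 = 14.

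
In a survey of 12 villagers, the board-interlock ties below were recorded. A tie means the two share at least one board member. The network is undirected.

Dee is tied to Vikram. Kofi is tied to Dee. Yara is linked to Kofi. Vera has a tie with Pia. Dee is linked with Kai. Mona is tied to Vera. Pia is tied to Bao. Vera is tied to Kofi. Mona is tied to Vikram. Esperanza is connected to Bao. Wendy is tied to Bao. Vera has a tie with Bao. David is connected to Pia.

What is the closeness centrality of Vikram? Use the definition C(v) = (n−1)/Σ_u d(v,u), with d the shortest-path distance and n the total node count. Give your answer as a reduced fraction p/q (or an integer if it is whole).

11/29

Distances from Vikram: Bao:3, David:4, Dee:1, Esperanza:4, Kai:2, Kofi:2, Mona:1, Pia:3, Vera:2, Wendy:4, Yara:3. Sum = 29.
n = 12, so closeness = 11/29.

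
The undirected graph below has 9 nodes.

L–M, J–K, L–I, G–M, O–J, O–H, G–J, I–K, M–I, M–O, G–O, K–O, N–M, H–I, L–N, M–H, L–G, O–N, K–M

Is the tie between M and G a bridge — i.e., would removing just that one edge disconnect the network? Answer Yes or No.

Even without that edge, M still reaches G via M – O – G, so the network stays connected. Not a bridge.

No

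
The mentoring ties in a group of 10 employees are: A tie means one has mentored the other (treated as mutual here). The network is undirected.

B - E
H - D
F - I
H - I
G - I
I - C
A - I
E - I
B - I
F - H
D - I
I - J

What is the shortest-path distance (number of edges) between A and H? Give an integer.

One shortest route is A – I – H, which uses 2 edges, and A and H are not directly tied, so nothing shorter exists. So d(A,H) = 2.

2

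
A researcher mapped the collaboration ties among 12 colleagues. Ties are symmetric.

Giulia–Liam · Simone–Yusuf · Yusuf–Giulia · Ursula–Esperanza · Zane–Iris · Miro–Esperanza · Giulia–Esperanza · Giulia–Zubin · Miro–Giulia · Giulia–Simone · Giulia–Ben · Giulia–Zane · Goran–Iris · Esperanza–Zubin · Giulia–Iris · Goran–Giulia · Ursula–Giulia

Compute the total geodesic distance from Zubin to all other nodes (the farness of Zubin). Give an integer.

Distances from Zubin: Ben:2, Esperanza:1, Giulia:1, Goran:2, Iris:2, Liam:2, Miro:2, Simone:2, Ursula:2, Yusuf:2, Zane:2.
Sum = 2 + 1 + 1 + 2 + 2 + 2 + 2 + 2 + 2 + 2 + 2 = 20.

20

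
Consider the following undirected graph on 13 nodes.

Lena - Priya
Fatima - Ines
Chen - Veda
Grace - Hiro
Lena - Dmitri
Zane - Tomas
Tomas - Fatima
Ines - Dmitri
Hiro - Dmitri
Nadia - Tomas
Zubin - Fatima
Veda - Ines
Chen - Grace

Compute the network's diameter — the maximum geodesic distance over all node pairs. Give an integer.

6

Eccentricity of each node (its greatest distance to any other): Chen:5, Dmitri:4, Fatima:4, Grace:6, Hiro:5, Ines:3, Lena:5, Nadia:6, Priya:6, Tomas:5, Veda:4, Zane:6, Zubin:5.
The maximum eccentricity is 6, realized for instance by the pair Grace–Zane via Grace – Chen – Veda – Ines – Fatima – Tomas – Zane. So the diameter is 6.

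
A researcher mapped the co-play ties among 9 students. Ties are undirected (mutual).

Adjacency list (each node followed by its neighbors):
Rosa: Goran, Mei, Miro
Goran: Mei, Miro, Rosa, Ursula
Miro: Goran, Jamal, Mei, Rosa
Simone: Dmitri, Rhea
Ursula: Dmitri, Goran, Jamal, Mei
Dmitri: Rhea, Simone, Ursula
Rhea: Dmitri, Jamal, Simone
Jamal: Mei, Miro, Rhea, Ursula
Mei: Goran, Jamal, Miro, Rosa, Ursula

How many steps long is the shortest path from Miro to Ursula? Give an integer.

2

One shortest route is Miro – Jamal – Ursula, which uses 2 edges, and Miro and Ursula are not directly tied, so nothing shorter exists. So d(Miro,Ursula) = 2.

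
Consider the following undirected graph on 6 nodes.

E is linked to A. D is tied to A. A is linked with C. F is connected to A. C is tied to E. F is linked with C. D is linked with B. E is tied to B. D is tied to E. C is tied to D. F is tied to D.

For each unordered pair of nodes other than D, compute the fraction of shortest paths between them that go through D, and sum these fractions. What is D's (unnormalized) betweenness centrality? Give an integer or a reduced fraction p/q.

Pairs whose geodesics pass through D — E–F: 1/3; F–B: 1; A–B: 1/2; C–B: 1/2.
All other pairs contribute 0.
Summing the contributions gives betweenness(D) = 7/3.

7/3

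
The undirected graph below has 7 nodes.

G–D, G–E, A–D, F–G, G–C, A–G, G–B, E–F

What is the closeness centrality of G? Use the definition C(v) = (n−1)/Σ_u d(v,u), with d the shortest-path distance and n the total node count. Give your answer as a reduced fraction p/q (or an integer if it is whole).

1

Distances from G: A:1, B:1, C:1, D:1, E:1, F:1. Sum = 6.
n = 7, so closeness = 6/6 = 1.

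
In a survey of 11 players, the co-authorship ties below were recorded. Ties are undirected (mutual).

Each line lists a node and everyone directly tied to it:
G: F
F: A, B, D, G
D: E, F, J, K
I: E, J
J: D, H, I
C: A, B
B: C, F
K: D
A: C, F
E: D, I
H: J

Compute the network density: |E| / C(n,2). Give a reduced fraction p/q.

There are 12 edges and 11 nodes, so the maximum possible is C(11,2) = 55.
Density = 12/55.

12/55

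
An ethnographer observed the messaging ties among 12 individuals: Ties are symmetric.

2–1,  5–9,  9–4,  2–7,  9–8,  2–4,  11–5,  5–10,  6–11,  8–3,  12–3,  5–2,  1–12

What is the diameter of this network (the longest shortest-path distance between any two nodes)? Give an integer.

5

Eccentricity of each node (its greatest distance to any other): 1:4, 2:3, 3:5, 4:4, 5:3, 6:5, 7:4, 8:4, 9:3, 10:4, 11:4, 12:5.
The maximum eccentricity is 5, realized for instance by the pair 6–12 via 6 – 11 – 5 – 2 – 1 – 12. So the diameter is 5.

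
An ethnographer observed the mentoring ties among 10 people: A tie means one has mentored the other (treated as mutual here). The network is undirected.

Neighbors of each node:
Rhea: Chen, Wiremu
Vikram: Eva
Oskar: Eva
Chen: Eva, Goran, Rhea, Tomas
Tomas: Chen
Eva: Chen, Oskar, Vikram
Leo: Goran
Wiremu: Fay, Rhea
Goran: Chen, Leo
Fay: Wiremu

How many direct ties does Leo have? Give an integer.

Leo is directly tied to Goran. That is 1 neighbor, so the degree of Leo is 1.

1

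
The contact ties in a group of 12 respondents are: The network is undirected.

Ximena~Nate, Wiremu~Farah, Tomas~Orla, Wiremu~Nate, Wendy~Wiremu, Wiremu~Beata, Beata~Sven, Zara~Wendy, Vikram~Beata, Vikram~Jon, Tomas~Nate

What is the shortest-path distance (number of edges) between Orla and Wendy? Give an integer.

One shortest route is Orla – Tomas – Nate – Wiremu – Wendy, which uses 4 edges, and at distance 3 from Orla we only reach {Wiremu, Ximena}, which does not include Wendy. So d(Orla,Wendy) = 4.

4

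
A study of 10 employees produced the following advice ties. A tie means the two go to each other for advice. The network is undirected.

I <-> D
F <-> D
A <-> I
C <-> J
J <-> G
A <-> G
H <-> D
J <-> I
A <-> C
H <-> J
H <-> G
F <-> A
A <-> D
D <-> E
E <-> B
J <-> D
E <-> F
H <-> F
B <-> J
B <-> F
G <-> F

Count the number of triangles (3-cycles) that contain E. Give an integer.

2

E's neighbors: B, D, and F.
Neighbor pairs that are themselves tied: E–B–F; E–D–F. Each forms one triangle with E, for 2 in total.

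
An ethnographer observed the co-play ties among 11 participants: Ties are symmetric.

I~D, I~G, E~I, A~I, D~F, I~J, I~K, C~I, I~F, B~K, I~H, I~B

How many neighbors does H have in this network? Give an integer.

H is directly tied to I. That is 1 neighbor, so the degree of H is 1.

1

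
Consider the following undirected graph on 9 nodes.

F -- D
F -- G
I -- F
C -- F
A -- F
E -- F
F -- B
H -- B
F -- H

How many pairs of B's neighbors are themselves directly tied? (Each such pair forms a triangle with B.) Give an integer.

B's neighbors: F and H.
Neighbor pairs that are themselves tied: B–F–H. Each forms one triangle with B, for 1 in total.

1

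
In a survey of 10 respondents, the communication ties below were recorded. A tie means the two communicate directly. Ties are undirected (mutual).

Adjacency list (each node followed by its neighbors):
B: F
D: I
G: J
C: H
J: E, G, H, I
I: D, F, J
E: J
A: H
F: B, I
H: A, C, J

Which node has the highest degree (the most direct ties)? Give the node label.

Degrees — A:1, B:1, C:1, D:1, E:1, F:2, G:1, H:3, I:3, J:4.
The maximum is 4, attained only by J.

J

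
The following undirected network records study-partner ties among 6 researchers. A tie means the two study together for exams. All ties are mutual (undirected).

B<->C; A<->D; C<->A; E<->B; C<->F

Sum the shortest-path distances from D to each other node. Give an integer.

Distances from D: A:1, B:3, C:2, E:4, F:3.
Sum = 1 + 3 + 2 + 4 + 3 = 13.

13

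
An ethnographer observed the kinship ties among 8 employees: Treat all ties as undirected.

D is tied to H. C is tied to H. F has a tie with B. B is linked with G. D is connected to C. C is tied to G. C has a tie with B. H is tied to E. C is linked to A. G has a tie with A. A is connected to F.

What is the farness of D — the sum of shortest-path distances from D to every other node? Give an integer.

Distances from D: A:2, B:2, C:1, E:2, F:3, G:2, H:1.
Sum = 2 + 2 + 1 + 2 + 3 + 2 + 1 = 13.

13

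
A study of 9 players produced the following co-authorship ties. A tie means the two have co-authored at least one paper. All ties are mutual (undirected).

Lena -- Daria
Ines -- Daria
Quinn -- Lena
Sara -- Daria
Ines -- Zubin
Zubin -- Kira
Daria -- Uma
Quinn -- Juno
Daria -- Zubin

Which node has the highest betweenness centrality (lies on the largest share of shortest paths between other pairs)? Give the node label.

Daria

Unnormalized betweenness of each node: Daria:22, Ines:0, Juno:0, Kira:0, Lena:12, Quinn:7, Sara:0, Uma:0, Zubin:7.
Daria has the largest value, 22, making it the main broker — the node through which the most shortest paths run.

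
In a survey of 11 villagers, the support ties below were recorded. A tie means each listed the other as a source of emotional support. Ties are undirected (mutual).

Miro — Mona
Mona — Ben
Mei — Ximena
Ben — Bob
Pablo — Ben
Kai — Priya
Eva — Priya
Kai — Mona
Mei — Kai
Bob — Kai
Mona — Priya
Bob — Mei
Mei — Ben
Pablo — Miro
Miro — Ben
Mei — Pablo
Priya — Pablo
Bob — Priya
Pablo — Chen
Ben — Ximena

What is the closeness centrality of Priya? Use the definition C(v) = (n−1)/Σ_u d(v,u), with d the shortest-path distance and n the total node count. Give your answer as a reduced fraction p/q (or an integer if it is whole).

5/8

Distances from Priya: Ben:2, Bob:1, Chen:2, Eva:1, Kai:1, Mei:2, Miro:2, Mona:1, Pablo:1, Ximena:3. Sum = 16.
n = 11, so closeness = 10/16 = 5/8.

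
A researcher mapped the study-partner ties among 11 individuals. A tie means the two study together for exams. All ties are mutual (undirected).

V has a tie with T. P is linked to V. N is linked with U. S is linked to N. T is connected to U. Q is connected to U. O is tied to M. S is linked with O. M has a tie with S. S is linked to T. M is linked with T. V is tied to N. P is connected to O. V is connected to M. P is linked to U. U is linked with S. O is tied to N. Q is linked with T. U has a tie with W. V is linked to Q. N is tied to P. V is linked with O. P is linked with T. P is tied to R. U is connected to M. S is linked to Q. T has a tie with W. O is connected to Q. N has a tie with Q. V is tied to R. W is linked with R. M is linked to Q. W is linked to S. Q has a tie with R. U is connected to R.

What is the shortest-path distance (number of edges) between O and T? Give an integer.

2

One shortest route is O – S – T, which uses 2 edges, and O and T are not directly tied, so nothing shorter exists. So d(O,T) = 2.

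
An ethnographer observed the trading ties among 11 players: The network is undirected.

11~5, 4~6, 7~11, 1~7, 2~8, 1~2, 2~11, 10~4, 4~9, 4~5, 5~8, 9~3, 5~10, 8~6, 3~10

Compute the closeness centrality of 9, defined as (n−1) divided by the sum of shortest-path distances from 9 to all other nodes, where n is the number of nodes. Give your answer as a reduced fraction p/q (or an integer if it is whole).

10/27

Distances from 9: 1:5, 2:4, 3:1, 4:1, 5:2, 6:2, 7:4, 8:3, 10:2, 11:3. Sum = 27.
n = 11, so closeness = 10/27.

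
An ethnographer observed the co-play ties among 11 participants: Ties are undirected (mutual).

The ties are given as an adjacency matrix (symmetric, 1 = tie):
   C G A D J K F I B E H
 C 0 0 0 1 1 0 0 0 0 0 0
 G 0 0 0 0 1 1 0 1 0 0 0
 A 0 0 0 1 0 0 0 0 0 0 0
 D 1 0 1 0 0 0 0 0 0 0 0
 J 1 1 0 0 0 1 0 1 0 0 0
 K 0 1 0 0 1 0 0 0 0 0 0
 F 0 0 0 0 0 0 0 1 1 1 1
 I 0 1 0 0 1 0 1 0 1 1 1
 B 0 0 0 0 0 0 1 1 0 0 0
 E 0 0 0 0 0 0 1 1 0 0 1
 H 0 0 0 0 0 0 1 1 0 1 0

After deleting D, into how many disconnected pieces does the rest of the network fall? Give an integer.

Without D, the remaining ties split the others into: {B, C, E, F, G, H, I, J, K}; {A}.
That's 2 separate components.

2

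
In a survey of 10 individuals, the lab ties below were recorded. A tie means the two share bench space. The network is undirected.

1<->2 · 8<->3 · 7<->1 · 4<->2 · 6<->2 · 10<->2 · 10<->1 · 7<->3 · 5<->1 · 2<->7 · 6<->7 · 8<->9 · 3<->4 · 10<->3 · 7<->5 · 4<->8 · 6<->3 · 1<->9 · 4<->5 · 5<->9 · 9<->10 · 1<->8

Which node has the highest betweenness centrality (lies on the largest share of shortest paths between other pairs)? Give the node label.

Unnormalized betweenness of each node: 1:25/6, 2:10/3, 3:13/3, 4:23/12, 5:11/6, 6:1/4, 7:13/4, 8:11/6, 9:7/6, 10:23/12.
3 has the largest value, 13/3, making it the main broker — the node through which the most shortest paths run.

3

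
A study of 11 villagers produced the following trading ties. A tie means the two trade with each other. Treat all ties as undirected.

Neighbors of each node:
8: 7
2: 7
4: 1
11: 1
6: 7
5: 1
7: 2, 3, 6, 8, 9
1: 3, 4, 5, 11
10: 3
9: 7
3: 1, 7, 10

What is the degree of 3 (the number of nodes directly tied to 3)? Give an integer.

3

3 is directly tied to 1, 7, and 10. That is 3 neighbors, so the degree of 3 is 3.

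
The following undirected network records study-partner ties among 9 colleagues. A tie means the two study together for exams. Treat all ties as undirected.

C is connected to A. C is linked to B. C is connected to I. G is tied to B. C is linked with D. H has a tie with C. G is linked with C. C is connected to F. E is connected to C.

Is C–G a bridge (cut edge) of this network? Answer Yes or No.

No

Even without that edge, C still reaches G via C – B – G, so the network stays connected. Not a bridge.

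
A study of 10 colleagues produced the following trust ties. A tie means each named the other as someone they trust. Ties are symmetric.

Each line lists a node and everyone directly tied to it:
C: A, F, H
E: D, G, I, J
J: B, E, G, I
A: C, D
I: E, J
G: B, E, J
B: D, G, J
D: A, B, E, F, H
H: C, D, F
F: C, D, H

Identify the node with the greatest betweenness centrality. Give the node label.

D

Unnormalized betweenness of each node: A:2, B:5, C:1, D:64/3, E:21/2, F:2, G:1/3, H:2, I:0, J:11/6.
D has the largest value, 64/3, making it the main broker — the node through which the most shortest paths run.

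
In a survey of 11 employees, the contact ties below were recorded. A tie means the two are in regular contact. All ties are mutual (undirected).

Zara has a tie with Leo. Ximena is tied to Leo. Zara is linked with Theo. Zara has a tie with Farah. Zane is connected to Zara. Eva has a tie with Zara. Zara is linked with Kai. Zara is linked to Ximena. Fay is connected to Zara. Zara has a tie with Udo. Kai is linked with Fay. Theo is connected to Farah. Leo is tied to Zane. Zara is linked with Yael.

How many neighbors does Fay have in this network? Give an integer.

2

Fay is directly tied to Kai and Zara. That is 2 neighbors, so the degree of Fay is 2.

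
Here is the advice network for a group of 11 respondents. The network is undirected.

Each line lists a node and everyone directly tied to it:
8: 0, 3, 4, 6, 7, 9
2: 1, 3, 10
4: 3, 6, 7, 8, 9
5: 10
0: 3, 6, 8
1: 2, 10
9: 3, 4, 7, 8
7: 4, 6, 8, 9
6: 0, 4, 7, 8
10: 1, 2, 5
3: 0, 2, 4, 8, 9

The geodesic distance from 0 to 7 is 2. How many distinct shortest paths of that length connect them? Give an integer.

2

The shortest distance is 2. The length-2 paths are: 0–8–7; 0–6–7.
That gives 2 distinct shortest paths.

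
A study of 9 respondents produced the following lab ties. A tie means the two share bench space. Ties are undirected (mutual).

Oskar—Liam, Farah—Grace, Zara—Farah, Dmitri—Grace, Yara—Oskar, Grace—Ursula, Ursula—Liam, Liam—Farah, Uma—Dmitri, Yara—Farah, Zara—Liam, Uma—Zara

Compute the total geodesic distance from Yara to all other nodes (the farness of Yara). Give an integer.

17

Distances from Yara: Dmitri:3, Farah:1, Grace:2, Liam:2, Oskar:1, Uma:3, Ursula:3, Zara:2.
Sum = 3 + 1 + 2 + 2 + 1 + 3 + 3 + 2 = 17.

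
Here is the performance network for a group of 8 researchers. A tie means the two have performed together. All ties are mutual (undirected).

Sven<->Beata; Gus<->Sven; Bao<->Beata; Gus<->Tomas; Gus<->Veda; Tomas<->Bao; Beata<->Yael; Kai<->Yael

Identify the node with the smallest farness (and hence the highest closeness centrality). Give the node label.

Farness (sum of distances to all others) for each node — Bao:14, Beata:12, Gus:14, Kai:22, Sven:13, Tomas:15, Veda:20, Yael:16.
The smallest farness is 12, for Beata, so Beata has the highest closeness.

Beata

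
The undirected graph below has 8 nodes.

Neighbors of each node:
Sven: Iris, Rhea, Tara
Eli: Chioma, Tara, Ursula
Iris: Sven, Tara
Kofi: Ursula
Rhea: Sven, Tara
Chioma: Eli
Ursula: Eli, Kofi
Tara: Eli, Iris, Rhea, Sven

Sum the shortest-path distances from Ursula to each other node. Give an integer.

15

Distances from Ursula: Chioma:2, Eli:1, Iris:3, Kofi:1, Rhea:3, Sven:3, Tara:2.
Sum = 2 + 1 + 3 + 1 + 3 + 3 + 2 = 15.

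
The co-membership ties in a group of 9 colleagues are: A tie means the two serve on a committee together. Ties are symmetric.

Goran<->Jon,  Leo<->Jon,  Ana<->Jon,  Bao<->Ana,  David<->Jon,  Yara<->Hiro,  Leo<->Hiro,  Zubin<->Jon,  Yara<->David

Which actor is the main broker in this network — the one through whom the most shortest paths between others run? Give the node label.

Unnormalized betweenness of each node: Ana:7, Bao:0, David:5, Goran:0, Hiro:1, Jon:22, Leo:5, Yara:1, Zubin:0.
Jon has the largest value, 22, making it the main broker — the node through which the most shortest paths run.

Jon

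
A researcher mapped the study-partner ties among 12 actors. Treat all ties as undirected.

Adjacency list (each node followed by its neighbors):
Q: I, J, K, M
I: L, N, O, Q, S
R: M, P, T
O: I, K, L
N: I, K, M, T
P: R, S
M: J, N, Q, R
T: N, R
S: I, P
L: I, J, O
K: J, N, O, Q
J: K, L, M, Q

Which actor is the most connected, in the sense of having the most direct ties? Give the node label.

I

Degrees — I:5, J:4, K:4, L:3, M:4, N:4, O:3, P:2, Q:4, R:3, S:2, T:2.
The maximum is 5, attained only by I.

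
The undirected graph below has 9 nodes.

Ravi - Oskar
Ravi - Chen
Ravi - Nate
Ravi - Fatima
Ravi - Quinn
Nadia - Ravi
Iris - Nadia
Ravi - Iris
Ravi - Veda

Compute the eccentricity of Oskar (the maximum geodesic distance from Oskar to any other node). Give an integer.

2

Distances from Oskar: Chen:2, Fatima:2, Iris:2, Nadia:2, Nate:2, Quinn:2, Ravi:1, Veda:2.
The largest is 2 (to Iris, Chen, Quinn, Veda, Nate, Nadia, and Fatima), so the eccentricity of Oskar is 2.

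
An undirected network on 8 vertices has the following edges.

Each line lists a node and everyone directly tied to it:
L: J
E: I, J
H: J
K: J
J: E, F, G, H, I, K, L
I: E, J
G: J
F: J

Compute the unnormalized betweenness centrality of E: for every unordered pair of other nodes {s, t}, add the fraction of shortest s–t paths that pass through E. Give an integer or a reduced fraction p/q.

No shortest path between any pair of other nodes passes through E.
Summing the contributions gives betweenness(E) = 0.

0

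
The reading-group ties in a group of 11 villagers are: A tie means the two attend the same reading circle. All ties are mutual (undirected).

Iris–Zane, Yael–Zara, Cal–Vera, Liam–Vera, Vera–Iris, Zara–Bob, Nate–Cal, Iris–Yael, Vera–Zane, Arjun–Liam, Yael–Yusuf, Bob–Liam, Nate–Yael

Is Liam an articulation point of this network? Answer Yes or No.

Removing Liam leaves {Bob, Cal, Iris, Nate, Vera, Yael, Yusuf, Zane, and Zara} with no path to {Arjun}, so the network splits into 2 components. Liam is a cut vertex.

Yes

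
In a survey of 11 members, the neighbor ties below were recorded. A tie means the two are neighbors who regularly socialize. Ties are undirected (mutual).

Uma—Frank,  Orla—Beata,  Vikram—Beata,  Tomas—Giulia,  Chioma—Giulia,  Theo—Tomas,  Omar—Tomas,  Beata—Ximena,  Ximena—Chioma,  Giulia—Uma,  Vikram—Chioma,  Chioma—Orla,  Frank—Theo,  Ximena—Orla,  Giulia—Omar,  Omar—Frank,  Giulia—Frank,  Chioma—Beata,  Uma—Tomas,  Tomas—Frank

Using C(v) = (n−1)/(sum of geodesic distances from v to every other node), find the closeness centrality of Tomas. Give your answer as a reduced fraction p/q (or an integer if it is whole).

10/19

Distances from Tomas: Beata:3, Chioma:2, Frank:1, Giulia:1, Omar:1, Orla:3, Theo:1, Uma:1, Vikram:3, Ximena:3. Sum = 19.
n = 11, so closeness = 10/19.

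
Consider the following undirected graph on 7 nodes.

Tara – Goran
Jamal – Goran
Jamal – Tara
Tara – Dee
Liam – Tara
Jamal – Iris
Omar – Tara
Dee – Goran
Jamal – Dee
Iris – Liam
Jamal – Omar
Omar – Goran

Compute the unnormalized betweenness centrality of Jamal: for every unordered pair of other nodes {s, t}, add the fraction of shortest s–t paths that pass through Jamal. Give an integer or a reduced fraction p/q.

23/6

Pairs whose geodesics pass through Jamal — Iris–Omar: 1; Iris–Goran: 1; Iris–Dee: 1; Iris–Tara: 1/2; Omar–Dee: 1/3.
All other pairs contribute 0.
Summing the contributions gives betweenness(Jamal) = 23/6.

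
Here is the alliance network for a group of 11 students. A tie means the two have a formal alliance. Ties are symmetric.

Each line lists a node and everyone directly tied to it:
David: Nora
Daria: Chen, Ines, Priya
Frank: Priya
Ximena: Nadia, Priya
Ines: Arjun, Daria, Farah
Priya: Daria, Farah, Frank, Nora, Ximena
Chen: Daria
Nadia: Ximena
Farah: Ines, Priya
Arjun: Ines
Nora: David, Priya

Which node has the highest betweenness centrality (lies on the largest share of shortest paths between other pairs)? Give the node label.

Unnormalized betweenness of each node: Arjun:0, Chen:0, Daria:15, David:0, Farah:6, Frank:0, Ines:10, Nadia:0, Nora:9, Priya:34, Ximena:9.
Priya has the largest value, 34, making it the main broker — the node through which the most shortest paths run.

Priya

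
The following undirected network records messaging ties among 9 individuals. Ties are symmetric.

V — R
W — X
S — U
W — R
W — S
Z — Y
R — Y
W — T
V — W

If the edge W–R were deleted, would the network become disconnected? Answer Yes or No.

Even without that edge, W still reaches R via W – V – R, so the network stays connected. Not a bridge.

No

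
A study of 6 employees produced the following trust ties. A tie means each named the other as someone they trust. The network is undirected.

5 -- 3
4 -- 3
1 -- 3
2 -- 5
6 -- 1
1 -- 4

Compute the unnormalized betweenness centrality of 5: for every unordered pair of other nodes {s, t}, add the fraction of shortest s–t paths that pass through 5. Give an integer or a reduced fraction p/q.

Pairs whose geodesics pass through 5 — 2–4: 1; 2–3: 1; 2–1: 1; 2–6: 1.
All other pairs contribute 0.
Summing the contributions gives betweenness(5) = 4.

4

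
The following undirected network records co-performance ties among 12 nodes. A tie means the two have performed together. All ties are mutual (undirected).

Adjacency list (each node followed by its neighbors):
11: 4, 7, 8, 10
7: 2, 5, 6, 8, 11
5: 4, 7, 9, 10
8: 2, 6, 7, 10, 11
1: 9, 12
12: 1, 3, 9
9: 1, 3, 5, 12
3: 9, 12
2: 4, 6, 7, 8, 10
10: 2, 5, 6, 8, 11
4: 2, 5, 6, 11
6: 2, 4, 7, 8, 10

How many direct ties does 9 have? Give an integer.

9 is directly tied to 1, 3, 5, and 12. That is 4 neighbors, so the degree of 9 is 4.

4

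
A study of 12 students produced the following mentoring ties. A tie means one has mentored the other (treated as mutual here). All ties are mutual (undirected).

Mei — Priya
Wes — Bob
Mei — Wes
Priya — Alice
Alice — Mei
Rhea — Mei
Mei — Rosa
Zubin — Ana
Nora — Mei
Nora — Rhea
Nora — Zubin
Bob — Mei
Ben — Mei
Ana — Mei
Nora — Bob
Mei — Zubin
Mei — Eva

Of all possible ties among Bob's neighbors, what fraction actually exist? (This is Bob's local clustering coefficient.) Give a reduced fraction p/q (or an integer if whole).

2/3

Bob's neighbors: Mei, Nora, and Wes (k = 3).
Possible neighbor pairs: C(3,2) = 3. Edges among them: Mei–Nora, Mei–Wes → e = 2.
Clustering(Bob) = 2/3.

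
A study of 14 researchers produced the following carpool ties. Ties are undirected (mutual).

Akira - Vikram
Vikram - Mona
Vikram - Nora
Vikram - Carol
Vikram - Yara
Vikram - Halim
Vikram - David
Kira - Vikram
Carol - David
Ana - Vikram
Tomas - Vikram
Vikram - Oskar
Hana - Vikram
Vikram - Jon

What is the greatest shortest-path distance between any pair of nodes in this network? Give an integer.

2

Eccentricity of each node (its greatest distance to any other): Akira:2, Ana:2, Carol:2, David:2, Halim:2, Hana:2, Jon:2, Kira:2, Mona:2, Nora:2, Oskar:2, Tomas:2, Vikram:1, Yara:2.
The maximum eccentricity is 2, realized for instance by the pair Kira–Oskar via Kira – Vikram – Oskar. So the diameter is 2.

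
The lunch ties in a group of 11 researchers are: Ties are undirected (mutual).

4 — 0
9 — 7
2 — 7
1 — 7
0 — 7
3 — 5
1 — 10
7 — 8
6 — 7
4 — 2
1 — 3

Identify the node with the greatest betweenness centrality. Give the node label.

Unnormalized betweenness of each node: 0:4, 1:23, 2:4, 3:9, 4:1/2, 5:0, 6:0, 7:73/2, 8:0, 9:0, 10:0.
7 has the largest value, 73/2, making it the main broker — the node through which the most shortest paths run.

7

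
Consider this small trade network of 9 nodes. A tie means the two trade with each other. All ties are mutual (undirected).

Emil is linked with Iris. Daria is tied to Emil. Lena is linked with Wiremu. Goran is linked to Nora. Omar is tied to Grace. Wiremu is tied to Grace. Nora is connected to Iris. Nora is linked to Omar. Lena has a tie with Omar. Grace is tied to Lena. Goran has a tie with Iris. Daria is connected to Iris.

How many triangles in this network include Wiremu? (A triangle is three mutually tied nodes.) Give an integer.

Wiremu's neighbors: Grace and Lena.
Neighbor pairs that are themselves tied: Wiremu–Grace–Lena. Each forms one triangle with Wiremu, for 1 in total.

1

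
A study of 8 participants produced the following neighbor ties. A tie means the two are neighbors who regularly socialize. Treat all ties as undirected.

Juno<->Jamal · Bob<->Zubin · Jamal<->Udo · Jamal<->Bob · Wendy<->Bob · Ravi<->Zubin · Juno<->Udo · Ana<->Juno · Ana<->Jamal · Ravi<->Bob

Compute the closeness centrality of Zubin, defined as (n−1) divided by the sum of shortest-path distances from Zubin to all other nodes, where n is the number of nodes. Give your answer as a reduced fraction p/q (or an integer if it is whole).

Distances from Zubin: Ana:3, Bob:1, Jamal:2, Juno:3, Ravi:1, Udo:3, Wendy:2. Sum = 15.
n = 8, so closeness = 7/15.

7/15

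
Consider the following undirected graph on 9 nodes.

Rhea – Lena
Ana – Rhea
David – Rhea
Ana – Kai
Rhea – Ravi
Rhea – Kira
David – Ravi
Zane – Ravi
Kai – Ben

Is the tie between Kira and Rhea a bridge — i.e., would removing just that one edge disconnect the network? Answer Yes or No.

Yes

Without the Kira–Rhea edge there is no alternate route between Kira and Rhea, so the network disconnects. It is a bridge.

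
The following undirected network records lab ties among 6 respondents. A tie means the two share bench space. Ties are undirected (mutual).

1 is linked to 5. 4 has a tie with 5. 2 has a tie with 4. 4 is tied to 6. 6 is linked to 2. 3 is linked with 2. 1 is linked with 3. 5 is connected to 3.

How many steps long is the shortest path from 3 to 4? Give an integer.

One shortest route is 3 – 2 – 4, which uses 2 edges, and 3 and 4 are not directly tied, so nothing shorter exists. So d(3,4) = 2.

2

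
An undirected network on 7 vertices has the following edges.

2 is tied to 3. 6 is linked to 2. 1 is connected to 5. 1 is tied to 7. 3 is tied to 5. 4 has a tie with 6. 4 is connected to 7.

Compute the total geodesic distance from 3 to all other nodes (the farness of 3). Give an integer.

Distances from 3: 1:2, 2:1, 4:3, 5:1, 6:2, 7:3.
Sum = 2 + 1 + 3 + 1 + 2 + 3 = 12.

12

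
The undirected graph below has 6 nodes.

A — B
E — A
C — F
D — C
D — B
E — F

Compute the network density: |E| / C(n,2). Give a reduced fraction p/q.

There are 6 edges and 6 nodes, so the maximum possible is C(6,2) = 15.
Density = 6/15 = 2/5.

2/5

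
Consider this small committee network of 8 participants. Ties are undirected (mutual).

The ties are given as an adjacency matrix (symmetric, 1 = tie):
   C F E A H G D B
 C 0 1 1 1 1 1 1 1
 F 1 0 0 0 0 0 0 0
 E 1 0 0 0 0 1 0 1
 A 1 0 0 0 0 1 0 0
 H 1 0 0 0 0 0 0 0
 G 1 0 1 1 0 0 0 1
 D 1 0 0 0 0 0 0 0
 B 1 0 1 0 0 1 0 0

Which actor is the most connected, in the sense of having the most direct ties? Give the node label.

C

Degrees — A:2, B:3, C:7, D:1, E:3, F:1, G:4, H:1.
The maximum is 7, attained only by C.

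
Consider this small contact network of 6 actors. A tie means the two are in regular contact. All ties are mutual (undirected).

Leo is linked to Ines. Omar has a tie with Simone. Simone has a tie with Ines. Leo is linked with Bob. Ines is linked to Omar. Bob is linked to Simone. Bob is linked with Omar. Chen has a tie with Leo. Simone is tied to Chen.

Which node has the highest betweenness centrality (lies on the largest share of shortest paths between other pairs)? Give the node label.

Simone

Unnormalized betweenness of each node: Bob:5/6, Chen:1/3, Ines:5/6, Leo:4/3, Omar:1/3, Simone:7/3.
Simone has the largest value, 7/3, making it the main broker — the node through which the most shortest paths run.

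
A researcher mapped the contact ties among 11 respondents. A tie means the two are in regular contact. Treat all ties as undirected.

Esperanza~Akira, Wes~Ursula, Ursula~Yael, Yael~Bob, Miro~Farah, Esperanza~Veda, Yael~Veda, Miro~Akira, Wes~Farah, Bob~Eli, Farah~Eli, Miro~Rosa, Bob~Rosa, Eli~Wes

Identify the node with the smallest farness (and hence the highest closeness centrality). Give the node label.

Farness (sum of distances to all others) for each node — Akira:24, Bob:19, Eli:21, Esperanza:26, Farah:21, Miro:20, Rosa:22, Ursula:23, Veda:24, Wes:22, Yael:20.
The smallest farness is 19, for Bob, so Bob has the highest closeness.

Bob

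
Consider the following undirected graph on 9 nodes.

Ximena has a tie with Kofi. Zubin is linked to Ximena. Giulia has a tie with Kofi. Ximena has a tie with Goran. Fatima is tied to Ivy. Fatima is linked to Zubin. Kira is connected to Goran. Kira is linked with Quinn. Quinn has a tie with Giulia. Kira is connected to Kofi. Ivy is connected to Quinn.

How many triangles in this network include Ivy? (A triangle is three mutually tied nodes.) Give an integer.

Ivy's neighbors are Fatima and Quinn, but none of them are tied to each other, so no triangle contains Ivy.

0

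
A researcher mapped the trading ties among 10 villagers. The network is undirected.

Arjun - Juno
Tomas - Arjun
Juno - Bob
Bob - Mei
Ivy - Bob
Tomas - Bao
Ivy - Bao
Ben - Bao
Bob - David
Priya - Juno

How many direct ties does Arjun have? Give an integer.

Arjun is directly tied to Juno and Tomas. That is 2 neighbors, so the degree of Arjun is 2.

2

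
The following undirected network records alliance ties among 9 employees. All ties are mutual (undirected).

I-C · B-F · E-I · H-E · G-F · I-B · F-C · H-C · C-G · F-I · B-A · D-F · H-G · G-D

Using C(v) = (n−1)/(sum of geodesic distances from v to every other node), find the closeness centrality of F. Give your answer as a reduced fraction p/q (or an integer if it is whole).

8/11

Distances from F: A:2, B:1, C:1, D:1, E:2, G:1, H:2, I:1. Sum = 11.
n = 9, so closeness = 8/11.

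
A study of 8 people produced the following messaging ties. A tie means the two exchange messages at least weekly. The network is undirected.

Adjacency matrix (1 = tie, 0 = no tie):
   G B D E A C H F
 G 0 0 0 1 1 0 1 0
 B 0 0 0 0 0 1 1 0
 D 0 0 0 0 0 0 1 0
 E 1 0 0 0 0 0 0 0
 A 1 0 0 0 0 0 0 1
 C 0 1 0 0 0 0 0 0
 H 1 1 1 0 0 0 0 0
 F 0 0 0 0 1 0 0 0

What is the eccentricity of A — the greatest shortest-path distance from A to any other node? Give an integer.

4

Distances from A: B:3, C:4, D:3, E:2, F:1, G:1, H:2.
The largest is 4 (to C), so the eccentricity of A is 4.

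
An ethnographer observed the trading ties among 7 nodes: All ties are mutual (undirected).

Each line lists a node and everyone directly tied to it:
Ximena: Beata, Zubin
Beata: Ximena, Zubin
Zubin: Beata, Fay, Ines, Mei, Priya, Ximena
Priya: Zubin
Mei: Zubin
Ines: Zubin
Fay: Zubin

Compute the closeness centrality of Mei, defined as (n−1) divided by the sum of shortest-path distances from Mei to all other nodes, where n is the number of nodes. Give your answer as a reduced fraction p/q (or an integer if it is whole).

Distances from Mei: Beata:2, Fay:2, Ines:2, Priya:2, Ximena:2, Zubin:1. Sum = 11.
n = 7, so closeness = 6/11.

6/11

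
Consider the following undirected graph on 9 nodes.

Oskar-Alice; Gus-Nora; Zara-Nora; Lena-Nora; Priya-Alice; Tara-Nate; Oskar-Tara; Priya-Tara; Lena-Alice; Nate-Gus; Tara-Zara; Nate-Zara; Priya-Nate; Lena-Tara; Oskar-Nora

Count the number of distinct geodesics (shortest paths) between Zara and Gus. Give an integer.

2

The shortest distance is 2. The length-2 paths are: Zara–Nate–Gus; Zara–Nora–Gus.
That gives 2 distinct shortest paths.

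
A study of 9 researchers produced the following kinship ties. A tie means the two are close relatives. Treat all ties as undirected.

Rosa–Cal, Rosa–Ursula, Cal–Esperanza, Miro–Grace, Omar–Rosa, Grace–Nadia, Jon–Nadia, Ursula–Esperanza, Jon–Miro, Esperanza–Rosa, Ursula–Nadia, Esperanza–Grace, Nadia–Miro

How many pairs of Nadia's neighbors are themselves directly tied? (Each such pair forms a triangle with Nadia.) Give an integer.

Nadia's neighbors: Grace, Jon, Miro, and Ursula.
Neighbor pairs that are themselves tied: Nadia–Grace–Miro; Nadia–Jon–Miro. Each forms one triangle with Nadia, for 2 in total.

2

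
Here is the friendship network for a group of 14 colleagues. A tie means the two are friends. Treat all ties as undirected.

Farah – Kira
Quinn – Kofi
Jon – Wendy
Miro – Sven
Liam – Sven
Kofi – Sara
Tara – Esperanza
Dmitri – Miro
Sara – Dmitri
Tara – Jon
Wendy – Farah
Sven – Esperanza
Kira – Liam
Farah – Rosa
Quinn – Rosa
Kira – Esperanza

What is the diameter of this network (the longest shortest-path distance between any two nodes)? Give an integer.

Eccentricity of each node (its greatest distance to any other): Dmitri:6, Esperanza:5, Farah:5, Jon:6, Kira:5, Kofi:6, Liam:5, Miro:5, Quinn:5, Rosa:5, Sara:6, Sven:5, Tara:6, Wendy:6.
The maximum eccentricity is 6, realized for instance by the pair Sara–Jon via Sara – Kofi – Quinn – Rosa – Farah – Wendy – Jon. So the diameter is 6.

6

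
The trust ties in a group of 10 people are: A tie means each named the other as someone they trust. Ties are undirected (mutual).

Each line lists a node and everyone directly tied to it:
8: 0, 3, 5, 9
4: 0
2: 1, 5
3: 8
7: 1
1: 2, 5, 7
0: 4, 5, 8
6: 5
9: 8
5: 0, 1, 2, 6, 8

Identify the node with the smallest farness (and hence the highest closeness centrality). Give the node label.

5

Farness (sum of distances to all others) for each node — 0:16, 1:18, 2:19, 3:23, 4:24, 5:13, 6:21, 7:26, 8:15, 9:23.
The smallest farness is 13, for 5, so 5 has the highest closeness.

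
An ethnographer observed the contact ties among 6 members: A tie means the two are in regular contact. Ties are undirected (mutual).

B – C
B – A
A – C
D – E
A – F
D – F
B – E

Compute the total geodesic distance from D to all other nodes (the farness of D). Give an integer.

9

Distances from D: A:2, B:2, C:3, E:1, F:1.
Sum = 2 + 2 + 3 + 1 + 1 = 9.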